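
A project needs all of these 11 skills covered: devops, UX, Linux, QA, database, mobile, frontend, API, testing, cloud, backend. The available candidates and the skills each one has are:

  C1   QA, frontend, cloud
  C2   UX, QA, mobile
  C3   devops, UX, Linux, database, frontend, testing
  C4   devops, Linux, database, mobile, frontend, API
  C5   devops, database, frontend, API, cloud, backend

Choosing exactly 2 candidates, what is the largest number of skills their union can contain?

Choosing C2, C5 covers {devops, UX, QA, database, mobile, frontend, API, cloud, backend} — 9 skills.
No choice of 2 candidates does better; here Linux, testing are left uncovered.

9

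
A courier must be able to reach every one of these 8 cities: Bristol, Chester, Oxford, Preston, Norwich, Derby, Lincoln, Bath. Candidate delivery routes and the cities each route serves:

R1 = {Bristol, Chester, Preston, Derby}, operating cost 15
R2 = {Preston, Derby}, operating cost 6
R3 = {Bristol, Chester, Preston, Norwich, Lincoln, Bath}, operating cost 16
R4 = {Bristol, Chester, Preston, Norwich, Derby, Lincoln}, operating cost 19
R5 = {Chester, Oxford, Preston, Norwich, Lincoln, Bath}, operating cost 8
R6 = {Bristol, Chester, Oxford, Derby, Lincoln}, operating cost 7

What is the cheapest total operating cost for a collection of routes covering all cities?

15

R5, R6 cover every city at operating cost 8 + 7 = 15.
Any cover uses at least 2 routes; among all covering selections none totals below 15.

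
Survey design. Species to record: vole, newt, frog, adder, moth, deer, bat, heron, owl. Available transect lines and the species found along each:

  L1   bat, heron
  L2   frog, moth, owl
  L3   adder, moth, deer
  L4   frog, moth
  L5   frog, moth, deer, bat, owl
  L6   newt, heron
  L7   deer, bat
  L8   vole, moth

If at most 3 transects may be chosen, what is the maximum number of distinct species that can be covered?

Choosing L3, L5, L6 covers {newt, frog, adder, moth, deer, bat, heron, owl} — 8 species.
No choice of 3 transects does better; here vole is left uncovered.

8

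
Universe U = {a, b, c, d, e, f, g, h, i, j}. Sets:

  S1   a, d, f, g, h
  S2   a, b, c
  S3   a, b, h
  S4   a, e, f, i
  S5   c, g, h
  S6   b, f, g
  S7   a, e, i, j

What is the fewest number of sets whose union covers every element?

3

S1, S2, S7 together cover {a, b, c, d, e, f, g, h, i, j} — every element.
No 2 of the 7 sets cover everything (all 21 pairs fall short), so 3 is minimum.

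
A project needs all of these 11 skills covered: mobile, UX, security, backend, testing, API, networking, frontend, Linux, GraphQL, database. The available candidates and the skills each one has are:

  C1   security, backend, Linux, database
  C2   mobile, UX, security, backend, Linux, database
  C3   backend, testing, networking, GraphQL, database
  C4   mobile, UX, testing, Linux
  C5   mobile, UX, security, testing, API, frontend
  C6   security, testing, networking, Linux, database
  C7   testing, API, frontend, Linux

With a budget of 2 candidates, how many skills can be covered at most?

Choosing C3, C5 covers {mobile, UX, security, backend, testing, API, networking, frontend, GraphQL, database} — 10 skills.
No choice of 2 candidates does better; here Linux is left uncovered.

10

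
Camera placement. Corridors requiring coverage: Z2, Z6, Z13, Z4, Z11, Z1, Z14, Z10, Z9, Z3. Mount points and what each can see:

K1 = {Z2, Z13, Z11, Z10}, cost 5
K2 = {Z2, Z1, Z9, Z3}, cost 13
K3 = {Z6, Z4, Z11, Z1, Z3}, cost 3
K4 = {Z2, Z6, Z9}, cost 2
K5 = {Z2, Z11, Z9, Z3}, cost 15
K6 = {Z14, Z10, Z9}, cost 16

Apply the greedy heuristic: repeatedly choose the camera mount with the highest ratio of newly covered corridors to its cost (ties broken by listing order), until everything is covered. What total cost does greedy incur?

26

Pick 1: K3 adds 5 new (Z6, Z4, Z11, Z1, Z3) at cost 3 (ratio 5/3).
Pick 2: K4 adds 2 new (Z2, Z9) at cost 2 (ratio 2/2).
Pick 3: K1 adds 2 new (Z13, Z10) at cost 5 (ratio 2/5).
Pick 4: K6 adds 1 new (Z14) at cost 16 (ratio 1/16).
Greedy total cost: 3 + 2 + 5 + 16 = 26. (The true optimum is 24, so greedy overshoots here.)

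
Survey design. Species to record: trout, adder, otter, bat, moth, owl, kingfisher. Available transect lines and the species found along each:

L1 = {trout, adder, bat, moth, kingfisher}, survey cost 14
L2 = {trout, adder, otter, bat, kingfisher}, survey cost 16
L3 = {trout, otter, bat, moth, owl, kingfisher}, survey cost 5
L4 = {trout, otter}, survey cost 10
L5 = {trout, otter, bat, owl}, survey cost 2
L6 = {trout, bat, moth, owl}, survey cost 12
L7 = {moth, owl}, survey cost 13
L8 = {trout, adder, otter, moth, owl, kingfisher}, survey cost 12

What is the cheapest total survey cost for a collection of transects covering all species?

14

L5, L8 cover every species at survey cost 2 + 12 = 14.
Any cover uses at least 2 transects; among all covering selections none totals below 14.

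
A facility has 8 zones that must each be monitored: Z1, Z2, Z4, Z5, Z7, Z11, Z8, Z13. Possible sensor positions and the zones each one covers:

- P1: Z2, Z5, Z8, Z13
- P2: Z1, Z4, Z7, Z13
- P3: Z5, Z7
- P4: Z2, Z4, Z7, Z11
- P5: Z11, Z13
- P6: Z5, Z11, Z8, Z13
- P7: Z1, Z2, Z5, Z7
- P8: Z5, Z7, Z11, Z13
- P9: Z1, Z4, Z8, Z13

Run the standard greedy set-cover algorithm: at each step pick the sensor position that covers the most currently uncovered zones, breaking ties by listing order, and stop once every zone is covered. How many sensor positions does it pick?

3

Pick 1: P1 covers 4 new zones (Z2, Z5, Z8, Z13).
Pick 2: P2 covers 3 new zones (Z1, Z4, Z7).
Pick 3: P4 covers 1 new zones (Z11).
Greedy uses 3 sensor positions.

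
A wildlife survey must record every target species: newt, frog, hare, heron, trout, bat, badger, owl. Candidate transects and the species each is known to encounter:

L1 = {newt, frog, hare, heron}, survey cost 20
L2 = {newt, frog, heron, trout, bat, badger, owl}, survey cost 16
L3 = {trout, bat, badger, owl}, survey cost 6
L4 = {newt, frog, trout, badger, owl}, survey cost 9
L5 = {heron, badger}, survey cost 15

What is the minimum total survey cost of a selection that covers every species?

L1, L3 cover every species at survey cost 20 + 6 = 26.
Any cover uses at least 2 transects; among all covering selections none totals below 26.
Greedy by coverage-per-survey cost would pick L3, L4, L1 for 35 — worse than the optimum 26.

26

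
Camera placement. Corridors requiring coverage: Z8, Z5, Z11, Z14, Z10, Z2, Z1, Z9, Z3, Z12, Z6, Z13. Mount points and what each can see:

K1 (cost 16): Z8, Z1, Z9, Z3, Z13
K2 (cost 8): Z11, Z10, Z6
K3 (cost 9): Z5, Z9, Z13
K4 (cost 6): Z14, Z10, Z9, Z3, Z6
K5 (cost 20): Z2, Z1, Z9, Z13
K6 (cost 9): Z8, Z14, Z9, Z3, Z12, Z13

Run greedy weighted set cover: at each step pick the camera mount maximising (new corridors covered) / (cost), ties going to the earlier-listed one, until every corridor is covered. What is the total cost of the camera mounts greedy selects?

52

Pick 1: K4 adds 5 new (Z14, Z10, Z9, Z3, Z6) at cost 6 (ratio 5/6).
Pick 2: K6 adds 3 new (Z8, Z12, Z13) at cost 9 (ratio 3/9).
Pick 3: K2 adds 1 new (Z11) at cost 8 (ratio 1/8).
Pick 4: K3 adds 1 new (Z5) at cost 9 (ratio 1/9).
Pick 5: K5 adds 2 new (Z2, Z1) at cost 20 (ratio 2/20).
Greedy total cost: 6 + 9 + 8 + 9 + 20 = 52. (The true optimum is 46, so greedy overshoots here.)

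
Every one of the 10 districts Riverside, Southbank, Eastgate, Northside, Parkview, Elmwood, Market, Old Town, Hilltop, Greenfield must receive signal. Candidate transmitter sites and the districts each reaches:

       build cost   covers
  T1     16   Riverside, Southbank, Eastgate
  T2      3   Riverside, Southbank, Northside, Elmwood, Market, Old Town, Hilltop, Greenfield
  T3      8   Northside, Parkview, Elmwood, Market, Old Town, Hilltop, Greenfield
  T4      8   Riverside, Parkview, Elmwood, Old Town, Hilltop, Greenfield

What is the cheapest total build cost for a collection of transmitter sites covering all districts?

24

T1, T3 cover every district at build cost 16 + 8 = 24.
Any cover uses at least 2 transmitter sites; among all covering selections none totals below 24.
Greedy by coverage-per-build cost would pick T2, T3, T1 for 27 — worse than the optimum 24.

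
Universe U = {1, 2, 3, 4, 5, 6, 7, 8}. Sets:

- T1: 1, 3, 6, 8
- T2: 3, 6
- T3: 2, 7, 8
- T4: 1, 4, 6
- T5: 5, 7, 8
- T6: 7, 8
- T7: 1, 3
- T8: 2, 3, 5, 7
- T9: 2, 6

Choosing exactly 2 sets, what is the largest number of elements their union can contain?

7

Choosing T1, T8 covers {1, 2, 3, 5, 6, 7, 8} — 7 elements.
No choice of 2 sets does better; here 4 is left uncovered.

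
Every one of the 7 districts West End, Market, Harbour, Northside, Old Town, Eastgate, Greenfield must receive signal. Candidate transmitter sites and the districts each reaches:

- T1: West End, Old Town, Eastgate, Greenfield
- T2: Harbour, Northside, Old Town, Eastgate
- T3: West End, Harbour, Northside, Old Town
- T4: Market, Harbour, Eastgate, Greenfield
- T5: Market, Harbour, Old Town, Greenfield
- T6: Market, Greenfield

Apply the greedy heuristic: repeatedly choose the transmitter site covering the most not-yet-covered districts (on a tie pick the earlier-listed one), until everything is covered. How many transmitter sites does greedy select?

Pick 1: T1 covers 4 new districts (West End, Old Town, Eastgate, Greenfield).
Pick 2: T2 covers 2 new districts (Harbour, Northside).
Pick 3: T4 covers 1 new districts (Market).
Greedy uses 3 transmitter sites. (The true minimum is 2.)

3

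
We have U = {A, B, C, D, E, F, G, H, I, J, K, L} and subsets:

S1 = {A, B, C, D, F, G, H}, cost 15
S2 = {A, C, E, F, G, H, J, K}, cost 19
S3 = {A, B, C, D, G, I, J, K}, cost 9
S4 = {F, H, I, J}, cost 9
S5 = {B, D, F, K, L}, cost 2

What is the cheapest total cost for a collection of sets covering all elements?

S2, S3, S5 cover every element at cost 19 + 9 + 2 = 30.
Any cover uses at least 3 sets; among all covering selections none totals below 30.
Greedy by coverage-per-cost would pick S5, S3, S4, S2 for 39 — worse than the optimum 30.

30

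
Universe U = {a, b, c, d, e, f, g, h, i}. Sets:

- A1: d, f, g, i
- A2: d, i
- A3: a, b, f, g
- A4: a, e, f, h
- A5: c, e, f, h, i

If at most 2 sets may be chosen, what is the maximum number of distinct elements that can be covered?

8

Choosing A3, A5 covers {a, b, c, e, f, g, h, i} — 8 elements.
No choice of 2 sets does better; here d is left uncovered.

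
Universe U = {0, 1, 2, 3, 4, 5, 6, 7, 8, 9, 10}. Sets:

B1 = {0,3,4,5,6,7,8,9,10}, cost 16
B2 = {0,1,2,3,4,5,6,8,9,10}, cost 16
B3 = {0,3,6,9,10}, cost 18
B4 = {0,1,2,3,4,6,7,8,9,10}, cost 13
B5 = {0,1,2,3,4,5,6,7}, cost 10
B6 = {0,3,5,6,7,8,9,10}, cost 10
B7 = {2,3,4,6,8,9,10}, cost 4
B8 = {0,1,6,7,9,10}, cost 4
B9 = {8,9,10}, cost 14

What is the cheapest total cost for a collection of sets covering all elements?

B5, B7 cover every element at cost 10 + 4 = 14.
Any cover uses at least 2 sets; among all covering selections none totals below 14.

14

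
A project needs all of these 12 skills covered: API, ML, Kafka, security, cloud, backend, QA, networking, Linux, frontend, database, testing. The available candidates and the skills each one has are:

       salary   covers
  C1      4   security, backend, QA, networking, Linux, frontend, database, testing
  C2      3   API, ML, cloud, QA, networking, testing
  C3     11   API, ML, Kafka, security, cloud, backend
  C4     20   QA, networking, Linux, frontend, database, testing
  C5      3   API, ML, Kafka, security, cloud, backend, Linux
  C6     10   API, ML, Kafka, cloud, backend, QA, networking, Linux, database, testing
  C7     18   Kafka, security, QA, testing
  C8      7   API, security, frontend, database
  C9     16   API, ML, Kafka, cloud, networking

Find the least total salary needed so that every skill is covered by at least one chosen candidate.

7

C1, C5 cover every skill at salary 4 + 3 = 7.
Any cover uses at least 2 candidates; among all covering selections none totals below 7.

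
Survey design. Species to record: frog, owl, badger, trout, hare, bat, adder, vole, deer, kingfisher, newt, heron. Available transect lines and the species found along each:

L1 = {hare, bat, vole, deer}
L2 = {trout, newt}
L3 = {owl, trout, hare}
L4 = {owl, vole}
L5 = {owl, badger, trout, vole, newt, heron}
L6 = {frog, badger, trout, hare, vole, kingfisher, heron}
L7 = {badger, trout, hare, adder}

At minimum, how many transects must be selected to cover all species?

4

L1, L5, L6, L7 together cover {frog, owl, badger, trout, hare, bat, adder, vole, deer, kingfisher, newt, heron} — every species.
No 3 of the 7 transects cover everything (all 35 triples fall short), so 4 is minimum.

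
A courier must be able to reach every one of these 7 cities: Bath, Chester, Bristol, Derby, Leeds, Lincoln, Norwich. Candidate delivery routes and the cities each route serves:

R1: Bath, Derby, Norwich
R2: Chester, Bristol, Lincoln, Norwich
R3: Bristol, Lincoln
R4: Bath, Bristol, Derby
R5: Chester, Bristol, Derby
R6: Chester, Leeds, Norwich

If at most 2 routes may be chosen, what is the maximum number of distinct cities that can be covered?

Choosing R1, R2 covers {Bath, Chester, Bristol, Derby, Lincoln, Norwich} — 6 cities.
No choice of 2 routes does better; here Leeds is left uncovered.

6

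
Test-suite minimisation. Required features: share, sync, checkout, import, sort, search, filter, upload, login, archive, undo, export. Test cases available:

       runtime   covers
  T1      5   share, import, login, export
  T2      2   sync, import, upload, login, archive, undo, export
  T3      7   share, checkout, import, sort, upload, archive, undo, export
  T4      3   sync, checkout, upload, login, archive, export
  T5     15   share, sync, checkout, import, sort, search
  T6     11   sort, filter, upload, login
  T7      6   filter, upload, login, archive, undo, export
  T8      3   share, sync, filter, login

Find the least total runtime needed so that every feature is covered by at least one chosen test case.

T2, T5, T8 cover every feature at runtime 2 + 15 + 3 = 20.
Any cover uses at least 2 test cases; among all covering selections none totals below 20.

20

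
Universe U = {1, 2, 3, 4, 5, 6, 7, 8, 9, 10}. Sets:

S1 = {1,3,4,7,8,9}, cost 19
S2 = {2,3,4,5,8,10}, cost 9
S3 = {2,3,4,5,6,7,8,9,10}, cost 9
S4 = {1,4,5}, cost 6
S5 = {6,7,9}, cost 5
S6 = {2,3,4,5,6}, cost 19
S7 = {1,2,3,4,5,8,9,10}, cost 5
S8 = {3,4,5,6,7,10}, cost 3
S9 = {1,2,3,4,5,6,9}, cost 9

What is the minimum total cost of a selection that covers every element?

8

S7, S8 cover every element at cost 5 + 3 = 8.
Any cover uses at least 2 sets; among all covering selections none totals below 8.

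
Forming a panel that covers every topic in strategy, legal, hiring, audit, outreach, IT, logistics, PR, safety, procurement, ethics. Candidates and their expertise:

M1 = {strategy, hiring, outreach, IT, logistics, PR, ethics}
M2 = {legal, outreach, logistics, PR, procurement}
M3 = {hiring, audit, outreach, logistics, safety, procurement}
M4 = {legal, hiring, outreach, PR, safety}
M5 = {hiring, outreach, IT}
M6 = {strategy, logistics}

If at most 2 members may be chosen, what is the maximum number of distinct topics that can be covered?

Choosing M1, M3 covers {strategy, hiring, audit, outreach, IT, logistics, PR, safety, procurement, ethics} — 10 topics.
No choice of 2 members does better; here legal is left uncovered.

10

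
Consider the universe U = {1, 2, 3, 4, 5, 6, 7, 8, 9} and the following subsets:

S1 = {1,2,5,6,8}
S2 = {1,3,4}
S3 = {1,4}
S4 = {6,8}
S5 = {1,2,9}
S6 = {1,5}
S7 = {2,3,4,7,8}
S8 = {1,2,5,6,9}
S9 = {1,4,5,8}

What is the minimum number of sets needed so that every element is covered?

2

S7, S8 together cover {1, 2, 3, 4, 5, 6, 7, 8, 9} — every element.
No single set contains all 9 elements, so 2 is optimal.
Greedy (largest uncovered first) would take S1, S7, S5 — 3 sets — but 2 suffice.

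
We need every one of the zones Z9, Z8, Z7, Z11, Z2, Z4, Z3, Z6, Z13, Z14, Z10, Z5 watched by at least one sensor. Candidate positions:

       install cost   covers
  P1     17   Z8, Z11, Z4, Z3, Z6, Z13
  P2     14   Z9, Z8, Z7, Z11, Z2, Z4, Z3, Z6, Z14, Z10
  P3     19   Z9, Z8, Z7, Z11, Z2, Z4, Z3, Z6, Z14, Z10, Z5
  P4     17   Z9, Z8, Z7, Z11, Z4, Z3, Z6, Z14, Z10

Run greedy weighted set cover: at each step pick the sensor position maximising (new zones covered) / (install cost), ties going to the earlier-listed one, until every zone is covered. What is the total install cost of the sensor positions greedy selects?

50

Pick 1: P2 adds 10 new (Z9, Z8, Z7, Z11, Z2, Z4, Z3, Z6, Z14, Z10) at install cost 14 (ratio 10/14).
Pick 2: P1 adds 1 new (Z13) at install cost 17 (ratio 1/17).
Pick 3: P3 adds 1 new (Z5) at install cost 19 (ratio 1/19).
Greedy total install cost: 14 + 17 + 19 = 50. (The true optimum is 36, so greedy overshoots here.)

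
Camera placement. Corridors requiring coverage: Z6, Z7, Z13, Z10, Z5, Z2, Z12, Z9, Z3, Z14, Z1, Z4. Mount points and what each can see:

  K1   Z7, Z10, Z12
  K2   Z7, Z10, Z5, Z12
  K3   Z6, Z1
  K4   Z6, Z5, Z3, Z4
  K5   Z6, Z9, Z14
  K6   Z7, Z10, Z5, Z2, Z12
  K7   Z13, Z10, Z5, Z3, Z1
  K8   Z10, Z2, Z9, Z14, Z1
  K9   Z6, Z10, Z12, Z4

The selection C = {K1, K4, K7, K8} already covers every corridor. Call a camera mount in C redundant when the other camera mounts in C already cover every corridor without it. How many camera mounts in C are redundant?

Drop K1: Z7, Z12 uncovered — not redundant.
Drop K4: Z6, Z4 uncovered — not redundant.
Drop K7: Z13 uncovered — not redundant.
Drop K8: Z2, Z9, Z14 uncovered — not redundant.
None of the camera mounts in C is redundant.

0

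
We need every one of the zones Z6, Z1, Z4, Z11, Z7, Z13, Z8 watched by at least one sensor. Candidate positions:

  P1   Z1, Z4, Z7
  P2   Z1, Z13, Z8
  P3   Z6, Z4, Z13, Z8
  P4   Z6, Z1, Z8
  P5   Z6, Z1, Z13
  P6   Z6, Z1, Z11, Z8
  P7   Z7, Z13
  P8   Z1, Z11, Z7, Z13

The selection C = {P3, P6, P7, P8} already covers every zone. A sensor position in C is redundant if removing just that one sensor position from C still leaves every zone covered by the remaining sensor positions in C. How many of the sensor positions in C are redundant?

Drop P3: Z4 uncovered — not redundant.
Drop P6: the rest still cover every zone — redundant.
Drop P7: the rest still cover every zone — redundant.
Drop P8: the rest still cover every zone — redundant.
3 redundant: P6, P7, P8.

3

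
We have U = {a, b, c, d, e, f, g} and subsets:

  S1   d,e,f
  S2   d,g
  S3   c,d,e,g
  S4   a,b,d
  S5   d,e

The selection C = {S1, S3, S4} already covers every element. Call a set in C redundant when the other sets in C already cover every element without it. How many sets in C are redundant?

Drop S1: f uncovered — not redundant.
Drop S3: c, g uncovered — not redundant.
Drop S4: a, b uncovered — not redundant.
None of the sets in C is redundant.

0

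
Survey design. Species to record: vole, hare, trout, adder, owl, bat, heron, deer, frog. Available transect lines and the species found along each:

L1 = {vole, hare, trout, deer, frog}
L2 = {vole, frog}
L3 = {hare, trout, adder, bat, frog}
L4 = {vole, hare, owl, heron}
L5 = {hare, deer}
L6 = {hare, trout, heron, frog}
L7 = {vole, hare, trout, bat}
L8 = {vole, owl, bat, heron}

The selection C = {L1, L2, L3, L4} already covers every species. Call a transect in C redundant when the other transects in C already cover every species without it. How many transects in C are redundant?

Drop L1: deer uncovered — not redundant.
Drop L2: the rest still cover every species — redundant.
Drop L3: adder, bat uncovered — not redundant.
Drop L4: owl, heron uncovered — not redundant.
1 redundant: L2.

1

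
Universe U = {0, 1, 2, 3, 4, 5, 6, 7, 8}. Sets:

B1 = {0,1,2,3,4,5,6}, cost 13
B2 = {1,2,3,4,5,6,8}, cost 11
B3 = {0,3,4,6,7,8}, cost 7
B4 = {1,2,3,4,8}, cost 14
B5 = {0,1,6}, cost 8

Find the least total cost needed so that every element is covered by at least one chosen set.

B2, B3 cover every element at cost 11 + 7 = 18.
Any cover uses at least 2 sets; among all covering selections none totals below 18.

18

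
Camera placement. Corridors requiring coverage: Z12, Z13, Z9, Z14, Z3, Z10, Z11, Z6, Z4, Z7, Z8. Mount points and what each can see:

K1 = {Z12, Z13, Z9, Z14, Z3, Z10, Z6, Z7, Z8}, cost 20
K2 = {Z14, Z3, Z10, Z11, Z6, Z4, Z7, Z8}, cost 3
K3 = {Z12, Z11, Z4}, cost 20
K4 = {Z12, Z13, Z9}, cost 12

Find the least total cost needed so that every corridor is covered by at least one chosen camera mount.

K2, K4 cover every corridor at cost 3 + 12 = 15.
Any cover uses at least 2 camera mounts; among all covering selections none totals below 15.

15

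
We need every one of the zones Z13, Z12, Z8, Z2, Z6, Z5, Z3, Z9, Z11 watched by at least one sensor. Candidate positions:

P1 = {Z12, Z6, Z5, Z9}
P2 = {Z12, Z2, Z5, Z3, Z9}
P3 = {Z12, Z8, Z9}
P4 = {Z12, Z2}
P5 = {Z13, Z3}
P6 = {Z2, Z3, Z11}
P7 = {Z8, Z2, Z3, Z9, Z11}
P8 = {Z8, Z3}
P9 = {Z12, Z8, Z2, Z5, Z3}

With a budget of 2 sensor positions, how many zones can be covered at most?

8

Choosing P1, P7 covers {Z12, Z8, Z2, Z6, Z5, Z3, Z9, Z11} — 8 zones.
No choice of 2 sensor positions does better; here Z13 is left uncovered.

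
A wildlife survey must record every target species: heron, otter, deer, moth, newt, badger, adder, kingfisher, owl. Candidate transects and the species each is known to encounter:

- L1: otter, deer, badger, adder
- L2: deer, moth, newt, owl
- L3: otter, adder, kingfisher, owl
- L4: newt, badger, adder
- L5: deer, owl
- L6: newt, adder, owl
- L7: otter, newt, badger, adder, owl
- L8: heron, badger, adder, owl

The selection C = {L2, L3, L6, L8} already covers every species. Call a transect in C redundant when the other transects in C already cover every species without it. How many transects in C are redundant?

1

Drop L2: deer, moth uncovered — not redundant.
Drop L3: otter, kingfisher uncovered — not redundant.
Drop L6: the rest still cover every species — redundant.
Drop L8: heron, badger uncovered — not redundant.
1 redundant: L6.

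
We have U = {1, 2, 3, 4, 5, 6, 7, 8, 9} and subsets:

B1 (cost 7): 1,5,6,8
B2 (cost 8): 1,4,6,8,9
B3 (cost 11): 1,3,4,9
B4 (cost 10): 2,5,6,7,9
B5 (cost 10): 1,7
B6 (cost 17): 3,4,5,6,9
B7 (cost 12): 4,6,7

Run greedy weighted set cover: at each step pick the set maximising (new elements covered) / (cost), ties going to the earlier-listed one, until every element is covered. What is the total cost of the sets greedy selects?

29

Pick 1: B2 adds 5 new (1, 4, 6, 8, 9) at cost 8 (ratio 5/8).
Pick 2: B4 adds 3 new (2, 5, 7) at cost 10 (ratio 3/10).
Pick 3: B3 adds 1 new (3) at cost 11 (ratio 1/11).
Greedy total cost: 8 + 10 + 11 = 29. (The true optimum is 28, so greedy overshoots here.)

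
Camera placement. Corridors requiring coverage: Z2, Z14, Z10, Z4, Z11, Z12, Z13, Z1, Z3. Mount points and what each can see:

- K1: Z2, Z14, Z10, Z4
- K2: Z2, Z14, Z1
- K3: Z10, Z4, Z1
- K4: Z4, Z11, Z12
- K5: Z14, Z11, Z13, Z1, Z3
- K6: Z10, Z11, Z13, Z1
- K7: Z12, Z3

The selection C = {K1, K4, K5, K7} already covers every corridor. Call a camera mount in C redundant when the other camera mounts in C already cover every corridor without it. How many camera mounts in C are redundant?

2

Drop K1: Z2, Z10 uncovered — not redundant.
Drop K4: the rest still cover every corridor — redundant.
Drop K5: Z13, Z1 uncovered — not redundant.
Drop K7: the rest still cover every corridor — redundant.
2 redundant: K4, K7.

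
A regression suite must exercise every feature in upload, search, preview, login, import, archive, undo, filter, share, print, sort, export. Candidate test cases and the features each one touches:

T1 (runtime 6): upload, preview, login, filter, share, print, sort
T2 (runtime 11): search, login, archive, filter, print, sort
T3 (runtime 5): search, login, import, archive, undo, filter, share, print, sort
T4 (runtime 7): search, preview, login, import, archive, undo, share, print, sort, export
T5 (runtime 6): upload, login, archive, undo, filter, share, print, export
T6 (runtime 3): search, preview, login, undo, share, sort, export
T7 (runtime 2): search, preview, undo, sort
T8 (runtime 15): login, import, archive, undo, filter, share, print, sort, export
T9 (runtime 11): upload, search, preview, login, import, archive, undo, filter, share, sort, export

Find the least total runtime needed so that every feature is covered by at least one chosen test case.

13

T1, T4 cover every feature at runtime 6 + 7 = 13.
Any cover uses at least 2 test cases; among all covering selections none totals below 13.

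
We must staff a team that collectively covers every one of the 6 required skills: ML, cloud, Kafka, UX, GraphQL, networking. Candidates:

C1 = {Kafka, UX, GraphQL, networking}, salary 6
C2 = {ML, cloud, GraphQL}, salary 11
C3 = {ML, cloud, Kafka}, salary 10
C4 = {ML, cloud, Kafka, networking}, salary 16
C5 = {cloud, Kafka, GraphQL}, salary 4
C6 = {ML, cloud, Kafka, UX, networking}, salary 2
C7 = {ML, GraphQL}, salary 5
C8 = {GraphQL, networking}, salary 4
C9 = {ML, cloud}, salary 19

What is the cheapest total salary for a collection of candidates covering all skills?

C5, C6 cover every skill at salary 4 + 2 = 6.
Any cover uses at least 2 candidates; among all covering selections none totals below 6.

6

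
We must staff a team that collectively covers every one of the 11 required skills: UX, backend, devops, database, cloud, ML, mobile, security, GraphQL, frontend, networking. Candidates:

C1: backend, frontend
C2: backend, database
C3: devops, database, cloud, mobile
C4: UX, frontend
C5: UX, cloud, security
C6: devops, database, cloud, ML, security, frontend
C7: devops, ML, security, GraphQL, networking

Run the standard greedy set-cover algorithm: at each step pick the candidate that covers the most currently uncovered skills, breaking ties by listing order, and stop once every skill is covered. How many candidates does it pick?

Pick 1: C6 covers 6 new skills (devops, database, cloud, ML, security, frontend).
Pick 2: C7 covers 2 new skills (GraphQL, networking).
Pick 3: C1 covers 1 new skills (backend).
Pick 4: C3 covers 1 new skills (mobile).
Pick 5: C4 covers 1 new skills (UX).
Greedy uses 5 candidates. (The true minimum is 4.)

5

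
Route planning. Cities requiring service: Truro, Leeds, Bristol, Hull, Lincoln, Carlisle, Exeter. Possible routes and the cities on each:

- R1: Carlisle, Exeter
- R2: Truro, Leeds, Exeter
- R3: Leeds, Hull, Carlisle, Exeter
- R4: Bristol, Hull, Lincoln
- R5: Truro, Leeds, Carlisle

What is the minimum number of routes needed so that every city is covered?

3

R1, R2, R4 together cover {Truro, Leeds, Bristol, Hull, Lincoln, Carlisle, Exeter} — every city.
No 2 of the 5 routes cover everything (all 10 pairs fall short), so 3 is minimum.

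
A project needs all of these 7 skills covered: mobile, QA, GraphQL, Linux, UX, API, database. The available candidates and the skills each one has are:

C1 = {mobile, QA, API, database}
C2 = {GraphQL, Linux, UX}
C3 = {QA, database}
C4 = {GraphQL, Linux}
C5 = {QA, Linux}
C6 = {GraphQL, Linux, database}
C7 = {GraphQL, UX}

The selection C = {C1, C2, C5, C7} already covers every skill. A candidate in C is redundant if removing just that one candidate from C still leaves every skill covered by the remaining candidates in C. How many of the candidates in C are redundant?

3

Drop C1: mobile, API, database uncovered — not redundant.
Drop C2: the rest still cover every skill — redundant.
Drop C5: the rest still cover every skill — redundant.
Drop C7: the rest still cover every skill — redundant.
3 redundant: C2, C5, C7.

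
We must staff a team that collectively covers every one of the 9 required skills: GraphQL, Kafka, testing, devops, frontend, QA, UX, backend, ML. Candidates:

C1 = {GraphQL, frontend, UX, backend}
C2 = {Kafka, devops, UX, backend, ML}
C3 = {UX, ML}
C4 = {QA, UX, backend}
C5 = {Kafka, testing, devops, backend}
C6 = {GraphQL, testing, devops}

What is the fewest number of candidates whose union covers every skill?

C1, C2, C4, C5 together cover {GraphQL, Kafka, testing, devops, frontend, QA, UX, backend, ML} — every skill.
No 3 of the 6 candidates cover everything (all 20 triples fall short), so 4 is minimum.

4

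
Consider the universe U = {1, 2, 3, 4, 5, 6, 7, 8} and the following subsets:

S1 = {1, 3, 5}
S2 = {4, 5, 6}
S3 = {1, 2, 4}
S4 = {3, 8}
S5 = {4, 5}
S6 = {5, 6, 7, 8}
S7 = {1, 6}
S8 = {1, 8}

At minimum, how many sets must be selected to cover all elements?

3

S1, S3, S6 together cover {1, 2, 3, 4, 5, 6, 7, 8} — every element.
No 2 of the 8 sets cover everything (all 28 pairs fall short), so 3 is minimum.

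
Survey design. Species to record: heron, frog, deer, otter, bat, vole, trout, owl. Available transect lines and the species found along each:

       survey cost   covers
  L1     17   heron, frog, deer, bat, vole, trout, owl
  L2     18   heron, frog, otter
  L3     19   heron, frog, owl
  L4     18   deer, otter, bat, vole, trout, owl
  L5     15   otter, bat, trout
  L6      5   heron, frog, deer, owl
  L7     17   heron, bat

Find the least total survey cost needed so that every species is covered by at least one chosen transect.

L4, L6 cover every species at survey cost 18 + 5 = 23.
Any cover uses at least 2 transects; among all covering selections none totals below 23.

23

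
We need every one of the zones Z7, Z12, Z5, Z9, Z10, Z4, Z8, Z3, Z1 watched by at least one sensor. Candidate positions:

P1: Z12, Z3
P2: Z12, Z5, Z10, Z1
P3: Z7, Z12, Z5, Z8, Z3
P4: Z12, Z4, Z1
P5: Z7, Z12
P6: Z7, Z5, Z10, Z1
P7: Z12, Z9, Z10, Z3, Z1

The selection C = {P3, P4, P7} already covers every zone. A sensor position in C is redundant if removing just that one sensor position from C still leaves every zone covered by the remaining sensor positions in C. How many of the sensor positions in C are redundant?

0

Drop P3: Z7, Z5, Z8 uncovered — not redundant.
Drop P4: Z4 uncovered — not redundant.
Drop P7: Z9, Z10 uncovered — not redundant.
None of the sensor positions in C is redundant.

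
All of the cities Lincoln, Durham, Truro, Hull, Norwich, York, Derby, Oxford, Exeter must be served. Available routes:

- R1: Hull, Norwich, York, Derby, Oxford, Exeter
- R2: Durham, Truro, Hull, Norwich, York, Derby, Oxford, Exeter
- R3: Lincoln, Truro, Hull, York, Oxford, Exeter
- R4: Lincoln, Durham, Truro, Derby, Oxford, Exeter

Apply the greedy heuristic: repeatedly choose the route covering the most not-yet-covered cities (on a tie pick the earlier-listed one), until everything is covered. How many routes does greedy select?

2

Pick 1: R2 covers 8 new cities (Durham, Truro, Hull, Norwich, York, Derby, Oxford, Exeter).
Pick 2: R3 covers 1 new cities (Lincoln).
Greedy uses 2 routes.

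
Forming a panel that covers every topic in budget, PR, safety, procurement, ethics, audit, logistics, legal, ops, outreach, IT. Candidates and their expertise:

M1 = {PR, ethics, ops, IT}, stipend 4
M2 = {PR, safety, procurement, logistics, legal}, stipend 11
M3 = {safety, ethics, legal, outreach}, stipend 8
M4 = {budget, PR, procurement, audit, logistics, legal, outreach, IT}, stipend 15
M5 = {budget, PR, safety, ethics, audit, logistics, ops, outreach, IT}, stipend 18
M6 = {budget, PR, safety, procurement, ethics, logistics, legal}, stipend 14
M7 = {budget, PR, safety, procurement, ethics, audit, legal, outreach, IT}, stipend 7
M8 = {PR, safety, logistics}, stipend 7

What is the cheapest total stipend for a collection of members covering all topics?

18

M1, M7, M8 cover every topic at stipend 4 + 7 + 7 = 18.
Any cover uses at least 2 members; among all covering selections none totals below 18.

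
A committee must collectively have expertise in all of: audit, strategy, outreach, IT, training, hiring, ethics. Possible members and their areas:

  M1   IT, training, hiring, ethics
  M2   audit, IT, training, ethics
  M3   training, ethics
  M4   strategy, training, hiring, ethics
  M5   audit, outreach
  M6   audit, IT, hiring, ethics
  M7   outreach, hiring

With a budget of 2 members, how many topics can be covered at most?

Choosing M1, M5 covers {audit, outreach, IT, training, hiring, ethics} — 6 topics.
No choice of 2 members does better; here strategy is left uncovered.

6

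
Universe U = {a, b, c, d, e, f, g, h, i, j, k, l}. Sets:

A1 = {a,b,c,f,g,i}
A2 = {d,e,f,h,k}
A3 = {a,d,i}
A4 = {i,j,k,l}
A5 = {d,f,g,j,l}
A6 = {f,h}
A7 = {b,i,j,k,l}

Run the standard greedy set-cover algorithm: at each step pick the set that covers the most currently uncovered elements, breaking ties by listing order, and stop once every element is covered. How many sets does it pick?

Pick 1: A1 covers 6 new elements (a, b, c, f, g, i).
Pick 2: A2 covers 4 new elements (d, e, h, k).
Pick 3: A4 covers 2 new elements (j, l).
Greedy uses 3 sets.

3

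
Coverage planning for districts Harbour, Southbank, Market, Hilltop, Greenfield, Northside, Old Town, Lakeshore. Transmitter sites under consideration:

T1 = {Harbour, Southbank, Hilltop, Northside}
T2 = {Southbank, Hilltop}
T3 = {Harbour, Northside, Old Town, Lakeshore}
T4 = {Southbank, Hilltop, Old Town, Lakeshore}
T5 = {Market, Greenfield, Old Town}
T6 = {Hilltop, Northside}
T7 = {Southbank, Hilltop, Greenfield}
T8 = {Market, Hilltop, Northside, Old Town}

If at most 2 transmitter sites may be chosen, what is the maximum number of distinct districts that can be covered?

7

Choosing T1, T5 covers {Harbour, Southbank, Market, Hilltop, Greenfield, Northside, Old Town} — 7 districts.
No choice of 2 transmitter sites does better; here Lakeshore is left uncovered.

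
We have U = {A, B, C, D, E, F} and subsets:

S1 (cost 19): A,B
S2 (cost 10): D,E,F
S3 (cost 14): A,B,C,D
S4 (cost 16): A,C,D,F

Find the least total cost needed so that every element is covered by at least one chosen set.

S2, S3 cover every element at cost 10 + 14 = 24.
Any cover uses at least 2 sets; among all covering selections none totals below 24.

24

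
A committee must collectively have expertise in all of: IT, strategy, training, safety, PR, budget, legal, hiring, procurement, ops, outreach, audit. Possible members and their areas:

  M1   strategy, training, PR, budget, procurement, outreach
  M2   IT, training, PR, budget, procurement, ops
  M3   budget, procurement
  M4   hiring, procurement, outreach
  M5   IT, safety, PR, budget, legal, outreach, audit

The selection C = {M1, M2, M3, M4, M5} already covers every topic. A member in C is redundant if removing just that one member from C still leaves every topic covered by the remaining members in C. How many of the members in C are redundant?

1

Drop M1: strategy uncovered — not redundant.
Drop M2: ops uncovered — not redundant.
Drop M3: the rest still cover every topic — redundant.
Drop M4: hiring uncovered — not redundant.
Drop M5: safety, legal, audit uncovered — not redundant.
1 redundant: M3.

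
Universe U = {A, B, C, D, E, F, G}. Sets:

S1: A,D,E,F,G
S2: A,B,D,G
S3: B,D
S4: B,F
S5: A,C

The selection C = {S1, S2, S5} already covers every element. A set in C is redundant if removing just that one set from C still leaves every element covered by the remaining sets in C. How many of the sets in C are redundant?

0

Drop S1: E, F uncovered — not redundant.
Drop S2: B uncovered — not redundant.
Drop S5: C uncovered — not redundant.
None of the sets in C is redundant.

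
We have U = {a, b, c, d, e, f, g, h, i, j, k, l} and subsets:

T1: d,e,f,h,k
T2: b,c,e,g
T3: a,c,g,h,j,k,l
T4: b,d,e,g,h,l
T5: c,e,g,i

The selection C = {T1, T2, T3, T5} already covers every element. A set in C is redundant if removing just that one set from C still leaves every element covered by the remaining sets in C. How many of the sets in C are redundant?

0

Drop T1: d, f uncovered — not redundant.
Drop T2: b uncovered — not redundant.
Drop T3: a, j, l uncovered — not redundant.
Drop T5: i uncovered — not redundant.
None of the sets in C is redundant.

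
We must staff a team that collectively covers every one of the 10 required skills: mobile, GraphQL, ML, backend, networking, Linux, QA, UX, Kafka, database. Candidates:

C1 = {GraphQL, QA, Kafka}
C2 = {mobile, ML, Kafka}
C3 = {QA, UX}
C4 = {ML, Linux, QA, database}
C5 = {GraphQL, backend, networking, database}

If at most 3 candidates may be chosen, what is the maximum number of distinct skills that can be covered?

Choosing C2, C3, C5 covers {mobile, GraphQL, ML, backend, networking, QA, UX, Kafka, database} — 9 skills.
No choice of 3 candidates does better; here Linux is left uncovered.

9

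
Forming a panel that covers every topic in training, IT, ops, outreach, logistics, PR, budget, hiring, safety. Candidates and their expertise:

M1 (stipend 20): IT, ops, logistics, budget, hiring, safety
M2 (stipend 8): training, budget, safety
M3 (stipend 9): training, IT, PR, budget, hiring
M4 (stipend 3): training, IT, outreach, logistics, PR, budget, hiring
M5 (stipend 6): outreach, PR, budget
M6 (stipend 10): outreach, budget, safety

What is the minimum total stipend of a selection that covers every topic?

M1, M4 cover every topic at stipend 20 + 3 = 23.
Any cover uses at least 2 members; among all covering selections none totals below 23.

23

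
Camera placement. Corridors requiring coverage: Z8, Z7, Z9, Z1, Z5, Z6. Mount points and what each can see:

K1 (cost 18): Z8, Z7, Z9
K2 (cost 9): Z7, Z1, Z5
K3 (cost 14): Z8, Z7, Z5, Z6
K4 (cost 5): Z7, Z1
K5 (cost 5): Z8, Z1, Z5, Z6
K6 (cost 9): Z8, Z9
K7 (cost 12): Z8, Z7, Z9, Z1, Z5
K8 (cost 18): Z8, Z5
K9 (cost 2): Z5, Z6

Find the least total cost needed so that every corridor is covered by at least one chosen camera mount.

14

K7, K9 cover every corridor at cost 12 + 2 = 14.
Any cover uses at least 2 camera mounts; among all covering selections none totals below 14.
Greedy by coverage-per-cost would pick K9, K4, K6 for 16 — worse than the optimum 14.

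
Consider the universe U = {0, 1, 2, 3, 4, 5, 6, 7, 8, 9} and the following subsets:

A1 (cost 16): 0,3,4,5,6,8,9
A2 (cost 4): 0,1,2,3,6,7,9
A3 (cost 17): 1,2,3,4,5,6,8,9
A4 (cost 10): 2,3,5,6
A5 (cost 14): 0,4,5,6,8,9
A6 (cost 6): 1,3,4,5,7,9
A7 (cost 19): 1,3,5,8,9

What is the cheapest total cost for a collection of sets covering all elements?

18

A2, A5 cover every element at cost 4 + 14 = 18.
Any cover uses at least 2 sets; among all covering selections none totals below 18.
Greedy by coverage-per-cost would pick A2, A6, A5 for 24 — worse than the optimum 18.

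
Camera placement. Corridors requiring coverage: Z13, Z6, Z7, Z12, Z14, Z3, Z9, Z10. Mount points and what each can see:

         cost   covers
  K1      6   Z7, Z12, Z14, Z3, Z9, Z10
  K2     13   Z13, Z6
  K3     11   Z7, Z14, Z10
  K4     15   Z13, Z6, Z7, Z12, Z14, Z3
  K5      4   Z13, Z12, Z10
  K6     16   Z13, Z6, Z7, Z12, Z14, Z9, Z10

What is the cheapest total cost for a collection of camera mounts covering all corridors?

19

K1, K2 cover every corridor at cost 6 + 13 = 19.
Any cover uses at least 2 camera mounts; among all covering selections none totals below 19.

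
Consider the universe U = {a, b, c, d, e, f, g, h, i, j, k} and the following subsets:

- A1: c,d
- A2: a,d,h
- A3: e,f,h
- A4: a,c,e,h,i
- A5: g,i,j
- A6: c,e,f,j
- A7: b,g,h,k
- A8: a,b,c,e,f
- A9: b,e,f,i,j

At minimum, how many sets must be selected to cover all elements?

A1, A2, A7, A9 together cover {a, b, c, d, e, f, g, h, i, j, k} — every element.
No 3 of the 9 sets cover everything (all 84 triples fall short), so 4 is minimum.

4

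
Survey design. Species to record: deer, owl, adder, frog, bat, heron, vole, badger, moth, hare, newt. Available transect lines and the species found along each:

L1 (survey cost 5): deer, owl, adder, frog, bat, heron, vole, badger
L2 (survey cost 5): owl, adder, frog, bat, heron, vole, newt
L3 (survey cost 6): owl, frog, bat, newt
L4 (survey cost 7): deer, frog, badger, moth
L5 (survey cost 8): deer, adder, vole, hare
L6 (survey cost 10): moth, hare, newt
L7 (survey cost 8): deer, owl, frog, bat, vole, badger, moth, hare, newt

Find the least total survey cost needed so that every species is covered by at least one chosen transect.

13

L1, L7 cover every species at survey cost 5 + 8 = 13.
Any cover uses at least 2 transects; among all covering selections none totals below 13.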